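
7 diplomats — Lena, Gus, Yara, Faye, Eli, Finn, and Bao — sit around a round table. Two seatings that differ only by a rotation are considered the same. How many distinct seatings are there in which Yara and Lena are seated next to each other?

Glue Yara and Lena into a block (2 internal orders). Seating 6 units around a circle gives (5)! arrangements.
So 2 × (5)! = 2 × 120 = 240.

240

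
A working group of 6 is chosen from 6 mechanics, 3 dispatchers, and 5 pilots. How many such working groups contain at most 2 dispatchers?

2838

Split by how many dispatchers are chosen (0 through 2).
Sum: C(3,0)·C(11,6) + C(3,1)·C(11,5) + C(3,2)·C(11,4) = 462 + 1386 + 990 = 2838.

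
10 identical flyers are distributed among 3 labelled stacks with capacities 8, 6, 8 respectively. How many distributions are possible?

50

Without the upper bounds there are C(12,2) = 66 ways to split 10 among 3 stacks.
Subtract solutions that violate a single cap (substitute x_i' = x_i − (cap_i+1)): x_1 ≥ 9 gives C(3,2) = 3; x_2 ≥ 7 gives C(5,2) = 10; x_3 ≥ 9 gives C(3,2) = 3. Together 16.
No two caps can be exceeded simultaneously, so the pair terms are all 0.
By inclusion–exclusion the count is 66 − 16 + 0 = 50.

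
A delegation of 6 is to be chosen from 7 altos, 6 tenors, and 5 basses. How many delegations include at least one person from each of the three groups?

15470

Total 6-person selections from all 18: C(18,6) = 18564.
Subtract selections that omit an entire group: no altos → C(11,6) = 462; no tenors → C(12,6) = 924; no basses → C(13,6) = 1716.
Add back selections omitting two groups (i.e. drawn from a single group): C(7,6) + C(6,6) + C(5,6) = 8.
By inclusion–exclusion: 18564 − 3102 + 8 = 15470.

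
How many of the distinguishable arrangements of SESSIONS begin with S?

840

Fix S in the first position and arrange the remaining 7 letters.
Those 7 letters have S appearing 3 times, giving (7)!/(3!) = 840.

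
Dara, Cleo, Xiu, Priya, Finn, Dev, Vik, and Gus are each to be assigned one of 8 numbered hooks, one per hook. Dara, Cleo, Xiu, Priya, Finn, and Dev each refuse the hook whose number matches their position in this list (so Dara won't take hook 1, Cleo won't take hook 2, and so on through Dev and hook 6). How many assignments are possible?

18806

Let Aᵢ (for 1 ≤ i ≤ 6) be the placements that put person i in their forbidden hook. Any j of these fix j positions, leaving (8−j)! ways to fill the rest, and there are C(6,j) ways to pick which j.
By inclusion–exclusion, the number of valid placements is Σ_{j=0}^{6} (−1)^j C(6,j)·(8−j)!.
Computing: 40320 − 30240 + 10800 − 2400 + 360 − 36 + 2 = 18806.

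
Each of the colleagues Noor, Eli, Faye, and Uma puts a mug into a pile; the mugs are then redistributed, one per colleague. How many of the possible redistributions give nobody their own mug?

9

Let Aᵢ be the assignments in which colleague i gets their own mug. We want the size of the complement of A₁∪…∪A_4.
By inclusion–exclusion this is Σ_{j=0}^{4} (−1)^j C(4,j)·(4−j)!.
Computing: 24 − 24 + 12 − 4 + 1 = 9.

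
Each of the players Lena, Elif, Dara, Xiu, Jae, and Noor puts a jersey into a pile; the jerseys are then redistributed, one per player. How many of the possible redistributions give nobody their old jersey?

This is the derangement count D_6: permutations of 6 items with no fixed point.
By inclusion–exclusion this is Σ_{j=0}^{6} (−1)^j C(6,j)·(6−j)!.
Computing: 720 − 720 + 360 − 120 + 30 − 6 + 1 = 265.

265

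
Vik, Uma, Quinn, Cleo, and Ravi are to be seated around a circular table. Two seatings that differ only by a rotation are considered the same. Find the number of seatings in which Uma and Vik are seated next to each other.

12

Treat {Uma, Vik} as one unit (2 internal orders) and seat the resulting 4 units around the table: (3)! circular arrangements.
So 2 × (3)! = 2 × 6 = 12.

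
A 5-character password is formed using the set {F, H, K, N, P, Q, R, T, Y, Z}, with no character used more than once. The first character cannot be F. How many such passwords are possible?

The first character has 10−1 = 9 choices (anything except F).
The remaining 4 characters are filled from the other 9 symbols without repetition: 9 × 8 × 7 × 6 = 3024.
Total: 9 × 3024 = 27216.

27216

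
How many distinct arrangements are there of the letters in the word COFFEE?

180

COFFEE has 6 letters with E appearing twice and F appearing twice.
The number of distinct arrangements is 6!/(2!·2!) = 720/4 = 180.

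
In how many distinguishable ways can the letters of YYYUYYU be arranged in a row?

21

Letter multiplicities in YYYUYYU: U×2, Y×5.
Dividing 7! = 5040 by 5!·2! = 240 for the repeated letters gives 21.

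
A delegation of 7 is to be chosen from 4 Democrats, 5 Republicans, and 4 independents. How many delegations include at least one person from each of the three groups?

With no constraint there are C(13,7) = 1716 possible selections.
Subtract selections that omit an entire group: no Democrats → C(9,7) = 36; no Republicans → C(8,7) = 8; no independents → C(9,7) = 36.
Add back selections omitting two groups (i.e. drawn from a single group): C(4,7) + C(5,7) + C(4,7) = 0.
By inclusion–exclusion: 1716 − 80 + 0 = 1636.

1636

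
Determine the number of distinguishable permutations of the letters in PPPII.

Letter multiplicities in PPPII: I×2, P×3.
Dividing 5! = 120 by 3!·2! = 12 for the repeated letters gives 10.

10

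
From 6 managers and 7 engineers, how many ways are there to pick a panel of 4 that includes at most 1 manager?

245

Split by how many managers are chosen (0 through 1).
Sum: C(6,0)·C(7,4) + C(6,1)·C(7,3) = 35 + 210 = 245.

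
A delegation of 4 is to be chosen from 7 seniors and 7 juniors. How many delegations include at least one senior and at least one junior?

931

With no constraint there are C(14,4) = 1001 possible selections.
Selections missing a whole group: no seniors → C(7,4) = 35; no juniors → C(7,4) = 35.
Both groups omitted at once is impossible, so 1001 − 70 = 931.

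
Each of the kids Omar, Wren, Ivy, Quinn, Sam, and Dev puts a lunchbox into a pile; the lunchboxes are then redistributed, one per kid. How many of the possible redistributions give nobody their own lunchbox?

Let Aᵢ be the assignments in which kid i gets their own lunchbox. We want the size of the complement of A₁∪…∪A_6.
By inclusion–exclusion this is Σ_{j=0}^{6} (−1)^j C(6,j)·(6−j)!.
Computing: 720 − 720 + 360 − 120 + 30 − 6 + 1 = 265.

265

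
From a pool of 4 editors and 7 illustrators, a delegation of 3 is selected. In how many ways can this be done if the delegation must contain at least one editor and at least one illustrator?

Total 3-person selections from all 11: C(11,3) = 165.
Selections missing a whole group: no editors → C(7,3) = 35; no illustrators → C(4,3) = 4.
Both groups omitted at once is impossible, so 165 − 39 = 126.

126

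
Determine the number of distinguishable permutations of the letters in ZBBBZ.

10

Letter multiplicities in ZBBBZ: B×3, Z×2.
Dividing 5! = 120 by 3!·2! = 12 for the repeated letters gives 10.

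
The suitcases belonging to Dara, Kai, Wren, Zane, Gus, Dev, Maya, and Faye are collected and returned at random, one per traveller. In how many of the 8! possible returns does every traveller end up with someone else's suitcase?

14833

Let Aᵢ be the assignments in which traveller i gets their own suitcase. We want the size of the complement of A₁∪…∪A_8.
By inclusion–exclusion this is Σ_{j=0}^{8} (−1)^j C(8,j)·(8−j)!.
Computing: 40320 − 40320 + 20160 − 6720 + 1680 − 336 + 56 − 8 + 1 = 14833.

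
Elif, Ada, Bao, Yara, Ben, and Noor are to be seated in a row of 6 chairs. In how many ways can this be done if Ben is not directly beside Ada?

Of the 6! = 720 arrangements, those with Ben and Ada adjacent number 2 × 5! = 240 (treat the pair as a block with 2 internal orders).
So 720 − 240 = 480 arrangements keep them apart.

480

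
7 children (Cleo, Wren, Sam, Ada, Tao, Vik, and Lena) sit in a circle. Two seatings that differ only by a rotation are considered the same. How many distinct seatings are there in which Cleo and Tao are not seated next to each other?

Without the restriction there are (6)! = 720 seatings.
Those with Cleo next to Tao: fuse the pair into one unit and seat 6 units around a circle — 2·(5)! = 240.
Subtracting, 720 − 240 = 480.

480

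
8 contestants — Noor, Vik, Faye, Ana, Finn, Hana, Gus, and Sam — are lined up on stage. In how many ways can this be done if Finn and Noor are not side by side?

There are 8! = 40320 arrangements in all. If Finn and Noor are adjacent, merging them into one block gives 2·(7)! = 10080 arrangements.
So 40320 − 10080 = 30240 arrangements keep them apart.

30240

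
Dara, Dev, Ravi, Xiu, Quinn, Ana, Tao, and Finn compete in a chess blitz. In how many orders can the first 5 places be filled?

6720

This is an ordered selection of 5 from 8: P(8,5).
That gives 8 × 7 × 6 × 5 × 4 = 6720.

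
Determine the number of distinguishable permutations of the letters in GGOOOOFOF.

756

The 9 letters of GGOOOOFOF have repeats: F appearing twice, G appearing twice, and O appearing 5 times.
The number of distinct arrangements is 9!/(5!·2!·2!) = 362880/480 = 756.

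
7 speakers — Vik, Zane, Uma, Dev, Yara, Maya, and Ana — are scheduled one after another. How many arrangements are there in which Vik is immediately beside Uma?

Glue Vik and Uma into one block (2 internal orders), leaving 6 units to arrange in a row.
That gives 2 × 6! = 2 × 720 = 1440.

1440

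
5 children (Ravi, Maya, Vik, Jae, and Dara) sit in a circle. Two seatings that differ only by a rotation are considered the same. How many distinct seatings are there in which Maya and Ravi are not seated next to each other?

All circular seatings of 5 people number (4)! = 24.
Those with Maya next to Ravi: fuse the pair into one unit and seat 4 units around a circle — 2·(3)! = 12.
Subtracting, 24 − 12 = 12.

12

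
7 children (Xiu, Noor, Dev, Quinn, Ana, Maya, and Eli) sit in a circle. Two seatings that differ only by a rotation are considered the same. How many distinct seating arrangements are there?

720

Seat Xiu anywhere (absorbing the rotational symmetry), then permute the other 6: (6)! = 720.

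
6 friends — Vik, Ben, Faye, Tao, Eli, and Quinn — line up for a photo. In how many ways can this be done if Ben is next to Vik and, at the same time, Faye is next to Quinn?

Treat {Ben,Vik} as one block (2 orders) and {Faye,Quinn} as another (2 orders).
That leaves 4 units to arrange: 2 × 2 × 4! = 4 × 24 = 96.

96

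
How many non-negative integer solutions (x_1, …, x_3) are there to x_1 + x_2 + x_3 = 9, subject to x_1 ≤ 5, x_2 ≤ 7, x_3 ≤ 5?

Ignoring the caps, the number of non-negative solutions to x_1+…+x_3 = 9 is C(11,2) = 55.
Subtract solutions that violate a single cap (substitute x_i' = x_i − (cap_i+1)): x_1 ≥ 6 gives C(5,2) = 10; x_2 ≥ 8 gives C(3,2) = 3; x_3 ≥ 6 gives C(5,2) = 10. Together 23.
No two caps can be exceeded simultaneously, so the pair terms are all 0.
By inclusion–exclusion the count is 55 − 23 + 0 = 32.

32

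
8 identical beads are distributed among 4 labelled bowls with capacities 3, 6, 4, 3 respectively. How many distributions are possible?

72

By stars and bars, unrestricted non-negative solutions to x_1+…+x_4 = 8 number C(8+3,3) = 165.
Subtract solutions that violate a single cap (substitute x_i' = x_i − (cap_i+1)): x_1 ≥ 4 gives C(7,3) = 35; x_2 ≥ 7 gives C(4,3) = 4; x_3 ≥ 5 gives C(6,3) = 20; x_4 ≥ 4 gives C(7,3) = 35. Together 94.
Add back pairs where two caps are both exceeded: 0 + 0 + 1 + 0 + 0 + 0 = 1.
By inclusion–exclusion the count is 165 − 94 + 1 = 72.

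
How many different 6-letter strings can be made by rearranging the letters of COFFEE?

180

COFFEE has 6 letters with E appearing twice and F appearing twice.
The number of distinct arrangements is 6!/(2!·2!) = 720/4 = 180.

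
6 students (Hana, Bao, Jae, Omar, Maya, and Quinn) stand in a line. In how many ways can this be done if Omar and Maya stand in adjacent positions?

240

Place the 4 others and the Omar-Maya pair as 5 objects in a line; the pair has 2 internal arrangements.
That gives 2 × 5! = 2 × 120 = 240.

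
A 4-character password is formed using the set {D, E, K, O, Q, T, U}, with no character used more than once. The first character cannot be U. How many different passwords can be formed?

The first character has 7−1 = 6 choices (anything except U).
The remaining 3 characters are filled from the other 6 symbols without repetition: 6 × 5 × 4 = 120.
Total: 6 × 120 = 720.

720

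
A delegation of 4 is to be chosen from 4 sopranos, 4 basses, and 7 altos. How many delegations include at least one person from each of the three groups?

With no constraint there are C(15,4) = 1365 possible selections.
Subtract selections that omit an entire group: no sopranos → C(11,4) = 330; no basses → C(11,4) = 330; no altos → C(8,4) = 70.
Add back selections omitting two groups (i.e. drawn from a single group): C(4,4) + C(4,4) + C(7,4) = 37.
By inclusion–exclusion: 1365 − 730 + 37 = 672.

672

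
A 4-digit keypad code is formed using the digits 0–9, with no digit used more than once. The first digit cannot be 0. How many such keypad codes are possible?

The first digit has 10−1 = 9 choices (anything except 0).
The remaining 3 digits are filled from the other 9 symbols without repetition: 9 × 8 × 7 = 504.
Total: 9 × 504 = 4536.

4536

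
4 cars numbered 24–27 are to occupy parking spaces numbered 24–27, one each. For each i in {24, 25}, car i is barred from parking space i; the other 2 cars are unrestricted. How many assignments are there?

Let Aᵢ (for i ∈ {24, 25}) be the placements that put car i in its forbidden parking space. Any j of these fix j positions, leaving (4−j)! ways to fill the rest, and there are C(2,j) ways to pick which j.
By inclusion–exclusion, the number of valid placements is Σ_{j=0}^{2} (−1)^j C(2,j)·(4−j)!.
Computing: 24 − 12 + 2 = 14.

14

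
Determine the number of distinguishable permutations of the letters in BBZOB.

20

The 5 letters of BBZOB have repeats: B appearing 3 times.
Dividing 5! = 120 by 3! = 6 for the repeated letters gives 20.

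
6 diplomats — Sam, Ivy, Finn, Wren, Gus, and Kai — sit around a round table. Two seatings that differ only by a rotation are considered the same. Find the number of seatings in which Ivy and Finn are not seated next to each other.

72

Without the restriction there are (5)! = 120 seatings.
Those with Ivy next to Finn: fuse the pair into one unit and seat 5 units around a circle — 2·(4)! = 48.
Subtracting, 120 − 48 = 72.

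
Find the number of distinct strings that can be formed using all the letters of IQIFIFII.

168

IQIFIFII has 8 letters with F appearing twice and I appearing 5 times.
So there are 8! / (5!·2!) = 168 distinguishable arrangements.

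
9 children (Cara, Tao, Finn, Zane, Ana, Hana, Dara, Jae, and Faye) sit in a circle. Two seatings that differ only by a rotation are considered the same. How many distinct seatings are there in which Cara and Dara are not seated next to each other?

All circular seatings of 9 people number (8)! = 40320.
Seatings with Cara beside Dara: treat them as a block with 2 internal orders, giving 2 × (7)! = 10080.
Subtracting, 40320 − 10080 = 30240.

30240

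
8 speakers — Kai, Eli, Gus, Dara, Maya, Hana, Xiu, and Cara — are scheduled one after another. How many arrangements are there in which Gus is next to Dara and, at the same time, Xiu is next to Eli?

2880

Treat {Gus,Dara} as one block (2 orders) and {Xiu,Eli} as another (2 orders).
That leaves 6 units to arrange: 2 × 2 × 6! = 4 × 720 = 2880.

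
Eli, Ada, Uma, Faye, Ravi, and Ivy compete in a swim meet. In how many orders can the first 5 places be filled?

720

There are 6 choices for 1st place, 5 for 2nd, and so on down to 2 for position 5.
That gives 6 × 5 × 4 × 3 × 2 = 720.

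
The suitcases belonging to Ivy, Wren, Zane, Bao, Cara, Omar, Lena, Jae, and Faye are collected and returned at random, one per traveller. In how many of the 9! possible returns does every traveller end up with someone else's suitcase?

Count assignments avoiding every fixed point. For any j of the 9 travellers fixed to their own suitcase, the other 9−j can be arranged in (9−j)! ways.
By inclusion–exclusion this is Σ_{j=0}^{9} (−1)^j C(9,j)·(9−j)!.
Computing: 362880 − 362880 + 181440 − 60480 + 15120 − 3024 + 504 − 72 + 9 − 1 = 133496.

133496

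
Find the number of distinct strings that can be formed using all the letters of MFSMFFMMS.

1260

The 9 letters of MFSMFFMMS have repeats: F appearing 3 times, M appearing 4 times, and S appearing twice.
The number of distinct arrangements is 9!/(4!·3!·2!) = 362880/288 = 1260.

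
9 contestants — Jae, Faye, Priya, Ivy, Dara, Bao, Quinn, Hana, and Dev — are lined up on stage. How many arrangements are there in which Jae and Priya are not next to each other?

Of the 9! = 362880 arrangements, those with Jae and Priya adjacent number 2 × 8! = 80640 (treat the pair as a block with 2 internal orders).
Complementary counting: 362880 − 80640 = 282240.

282240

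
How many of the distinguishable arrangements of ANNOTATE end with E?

630

Fix E in the last position and arrange the remaining 7 letters.
Those 7 letters have A appearing twice, N appearing twice, and T appearing twice, giving (7)!/(2!·2!·2!) = 630.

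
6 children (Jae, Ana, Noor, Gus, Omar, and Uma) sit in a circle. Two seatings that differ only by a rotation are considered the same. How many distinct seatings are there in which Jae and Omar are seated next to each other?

48

Glue Jae and Omar into a block (2 internal orders). Seating 5 units around a circle gives (4)! arrangements.
So 2 × (4)! = 2 × 24 = 48.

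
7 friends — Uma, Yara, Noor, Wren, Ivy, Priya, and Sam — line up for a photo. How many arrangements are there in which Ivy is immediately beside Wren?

Place the 5 others and the Ivy-Wren pair as 6 objects in a line; the pair has 2 internal arrangements.
That gives 2 × 6! = 2 × 720 = 1440.

1440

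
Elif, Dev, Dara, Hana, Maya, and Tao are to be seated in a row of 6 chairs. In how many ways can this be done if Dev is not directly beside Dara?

Of the 6! = 720 arrangements, those with Dev and Dara adjacent number 2 × 5! = 240 (treat the pair as a block with 2 internal orders).
So 720 − 240 = 480 arrangements keep them apart.

480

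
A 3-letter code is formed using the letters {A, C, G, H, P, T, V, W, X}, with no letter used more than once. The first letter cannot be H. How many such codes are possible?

448

The first letter has 9−1 = 8 choices (anything except H).
The remaining 2 letters are filled from the other 8 symbols without repetition: 8 × 7 = 56.
Total: 8 × 56 = 448.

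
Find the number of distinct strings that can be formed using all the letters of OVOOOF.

OVOOOF has 6 letters with O appearing 4 times.
The number of distinct arrangements is 6!/(4!) = 720/24 = 30.

30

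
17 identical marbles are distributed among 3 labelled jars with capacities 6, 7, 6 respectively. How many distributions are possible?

6

Ignoring the caps, the number of non-negative solutions to x_1+…+x_3 = 17 is C(19,2) = 171.
Subtract solutions that violate a single cap (substitute x_i' = x_i − (cap_i+1)): x_1 ≥ 7 gives C(12,2) = 66; x_2 ≥ 8 gives C(11,2) = 55; x_3 ≥ 7 gives C(12,2) = 66. Together 187.
Add back pairs where two caps are both exceeded: 6 + 10 + 6 = 22.
By inclusion–exclusion the count is 171 − 187 + 22 = 6.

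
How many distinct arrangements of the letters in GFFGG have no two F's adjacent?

There are 5!/(3!·2!) = 10 arrangements of GFFGG in total.
Arrangements with the F's together: treat FF as one letter, giving (4)!/(3!) = 4.
Hence 10 − 4 = 6.

6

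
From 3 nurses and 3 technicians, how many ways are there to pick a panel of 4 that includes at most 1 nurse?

Split by how many nurses are chosen (0 through 1).
Sum: C(3,0)·C(3,4) + C(3,1)·C(3,3) = 0 + 3 = 3.

3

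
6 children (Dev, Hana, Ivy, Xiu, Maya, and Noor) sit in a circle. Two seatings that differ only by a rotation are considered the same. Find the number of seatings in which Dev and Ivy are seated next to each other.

48

Glue Dev and Ivy into a block (2 internal orders). Seating 5 units around a circle gives (4)! arrangements.
So 2 × (4)! = 2 × 24 = 48.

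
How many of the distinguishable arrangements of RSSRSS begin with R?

5

Fix R in the first position and arrange the remaining 5 letters.
Those 5 letters have S appearing 4 times, giving (5)!/(4!) = 5.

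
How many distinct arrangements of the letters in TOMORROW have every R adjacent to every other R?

840

Treat the 2 copies of R as a single block. The multiset to arrange is then {RR, M, O, O, O, T, W}, 7 items in all.
That gives (7)!/(3!) = 840 arrangements.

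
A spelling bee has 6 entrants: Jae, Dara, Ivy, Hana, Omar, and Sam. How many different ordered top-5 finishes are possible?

720

There are 6 choices for 1st place, 5 for 2nd, and so on down to 2 for position 5.
That gives 6 × 5 × 4 × 3 × 2 = 720.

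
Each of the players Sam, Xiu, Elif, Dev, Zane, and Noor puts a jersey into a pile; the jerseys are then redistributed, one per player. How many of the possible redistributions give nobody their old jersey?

This is the derangement count D_6: permutations of 6 items with no fixed point.
By inclusion–exclusion this is Σ_{j=0}^{6} (−1)^j C(6,j)·(6−j)!.
Computing: 720 − 720 + 360 − 120 + 30 − 6 + 1 = 265.

265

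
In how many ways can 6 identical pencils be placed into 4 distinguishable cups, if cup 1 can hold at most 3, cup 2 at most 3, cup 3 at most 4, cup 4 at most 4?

56

Ignoring the caps, the number of non-negative solutions to x_1+…+x_4 = 6 is C(9,3) = 84.
Subtract solutions that violate a single cap (substitute x_i' = x_i − (cap_i+1)): x_1 ≥ 4 gives C(5,3) = 10; x_2 ≥ 4 gives C(5,3) = 10; x_3 ≥ 5 gives C(4,3) = 4; x_4 ≥ 5 gives C(4,3) = 4. Together 28.
No two caps can be exceeded simultaneously, so the pair terms are all 0.
By inclusion–exclusion the count is 84 − 28 + 0 = 56.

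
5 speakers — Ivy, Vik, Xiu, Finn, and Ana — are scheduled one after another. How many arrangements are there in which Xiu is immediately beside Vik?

48

Glue Xiu and Vik into one block (2 internal orders), leaving 4 units to arrange in a row.
So the count is 2·(4)! = 48.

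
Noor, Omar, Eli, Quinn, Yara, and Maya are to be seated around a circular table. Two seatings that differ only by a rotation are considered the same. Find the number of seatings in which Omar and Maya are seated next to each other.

48

Treat {Omar, Maya} as one unit (2 internal orders) and seat the resulting 5 units around the table: (4)! circular arrangements.
So 2 × (4)! = 2 × 24 = 48.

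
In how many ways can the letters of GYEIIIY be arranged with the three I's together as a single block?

Treat the 3 copies of I as a single block. The multiset to arrange is then {III, E, G, Y, Y}, 5 items in all.
That gives (5)!/(2!) = 60 arrangements.

60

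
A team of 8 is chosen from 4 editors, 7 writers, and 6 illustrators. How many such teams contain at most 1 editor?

Split by how many editors are chosen (0 through 1).
Sum: C(4,0)·C(13,8) + C(4,1)·C(13,7) = 1287 + 6864 = 8151.

8151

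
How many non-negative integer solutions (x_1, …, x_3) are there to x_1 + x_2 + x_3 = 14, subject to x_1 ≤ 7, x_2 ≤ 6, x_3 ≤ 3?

By stars and bars, unrestricted non-negative solutions to x_1+…+x_3 = 14 number C(14+2,2) = 120.
Subtract solutions that violate a single cap (substitute x_i' = x_i − (cap_i+1)): x_1 ≥ 8 gives C(8,2) = 28; x_2 ≥ 7 gives C(9,2) = 36; x_3 ≥ 4 gives C(12,2) = 66. Together 130.
Add back pairs where two caps are both exceeded: 0 + 6 + 10 = 16.
By inclusion–exclusion the count is 120 − 130 + 16 = 6.

6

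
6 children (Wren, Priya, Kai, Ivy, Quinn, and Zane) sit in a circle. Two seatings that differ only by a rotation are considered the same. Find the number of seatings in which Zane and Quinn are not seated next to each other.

Without the restriction there are (5)! = 120 seatings.
Seatings with Zane beside Quinn: treat them as a block with 2 internal orders, giving 2 × (4)! = 48.
Subtracting, 120 − 48 = 72.

72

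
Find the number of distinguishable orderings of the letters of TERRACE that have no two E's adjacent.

Total arrangements of TERRACE: 7!/(2!·2!) = 1260.
If the two E's are adjacent, glue them into one block, leaving 6 items to arrange: (6)!/(2!) = 360 ways.
Subtracting, 1260 − 360 = 900 arrangements keep the E's apart.

900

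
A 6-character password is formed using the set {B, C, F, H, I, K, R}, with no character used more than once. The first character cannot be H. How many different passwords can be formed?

The first character has 7−1 = 6 choices (anything except H).
The remaining 5 characters are filled from the other 6 symbols without repetition: 6 × 5 × 4 × 3 × 2 = 720.
Total: 6 × 720 = 4320.

4320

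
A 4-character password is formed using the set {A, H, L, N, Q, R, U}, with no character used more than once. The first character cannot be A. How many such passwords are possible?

The first character has 7−1 = 6 choices (anything except A).
The remaining 3 characters are filled from the other 6 symbols without repetition: 6 × 5 × 4 = 120.
Total: 6 × 120 = 720.

720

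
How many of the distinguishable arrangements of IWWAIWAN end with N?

210

Fix N in the last position and arrange the remaining 7 letters.
Those 7 letters have A appearing twice, I appearing twice, and W appearing 3 times, giving (7)!/(3!·2!·2!) = 210.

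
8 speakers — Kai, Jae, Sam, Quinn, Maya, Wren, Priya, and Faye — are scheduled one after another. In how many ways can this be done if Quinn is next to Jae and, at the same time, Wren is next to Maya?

Treat {Quinn,Jae} as one block (2 orders) and {Wren,Maya} as another (2 orders).
That leaves 6 units to arrange: 2 × 2 × 6! = 4 × 720 = 2880.

2880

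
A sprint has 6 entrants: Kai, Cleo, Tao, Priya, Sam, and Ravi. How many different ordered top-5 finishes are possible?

720

There are 6 choices for 1st place, 5 for 2nd, and so on down to 2 for position 5.
That gives 6 × 5 × 4 × 3 × 2 = 720.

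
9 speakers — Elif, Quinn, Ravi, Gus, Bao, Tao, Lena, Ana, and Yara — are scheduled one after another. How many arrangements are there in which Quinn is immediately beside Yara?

80640

Glue Quinn and Yara into one block (2 internal orders), leaving 8 units to arrange in a row.
That gives 2 × 8! = 2 × 40320 = 80640.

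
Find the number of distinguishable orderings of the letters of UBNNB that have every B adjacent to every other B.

12

Treat the 2 copies of B as a single block. The multiset to arrange is then {BB, N, N, U}, 4 items in all.
That gives (4)!/(2!) = 12 arrangements.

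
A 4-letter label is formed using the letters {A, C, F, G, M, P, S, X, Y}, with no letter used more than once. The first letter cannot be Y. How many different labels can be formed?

2688

The first letter has 9−1 = 8 choices (anything except Y).
The remaining 3 letters are filled from the other 8 symbols without repetition: 8 × 7 × 6 = 336.
Total: 8 × 336 = 2688.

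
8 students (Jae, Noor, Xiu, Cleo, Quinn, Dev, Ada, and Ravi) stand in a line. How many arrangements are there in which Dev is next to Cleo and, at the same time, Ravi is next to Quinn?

2880

Treat {Dev,Cleo} as one block (2 orders) and {Ravi,Quinn} as another (2 orders).
That leaves 6 units to arrange: 2 × 2 × 6! = 4 × 720 = 2880.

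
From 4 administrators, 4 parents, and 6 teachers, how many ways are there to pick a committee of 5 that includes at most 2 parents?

1812

Split by how many parents are chosen (0 through 2).
Sum: C(4,0)·C(10,5) + C(4,1)·C(10,4) + C(4,2)·C(10,3) = 252 + 840 + 720 = 1812.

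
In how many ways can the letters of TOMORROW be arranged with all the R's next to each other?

Treat the 2 copies of R as a single block. The multiset to arrange is then {RR, M, O, O, O, T, W}, 7 items in all.
That gives (7)!/(3!) = 840 arrangements.

840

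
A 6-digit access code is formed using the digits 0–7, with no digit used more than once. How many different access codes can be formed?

Choose and order 6 of the 8 symbols: the first digit has 8 options, the next 7, and so on down to 3.
That product is 8 × 7 × 6 × 5 × 4 × 3 = 20160.

20160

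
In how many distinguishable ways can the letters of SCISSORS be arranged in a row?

SCISSORS has 8 letters with S appearing 4 times.
Dividing 8! = 40320 by 4! = 24 for the repeated letters gives 1680.

1680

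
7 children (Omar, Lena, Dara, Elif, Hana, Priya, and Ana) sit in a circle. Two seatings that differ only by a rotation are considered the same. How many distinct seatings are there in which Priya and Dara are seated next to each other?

240

Treat {Priya, Dara} as one unit (2 internal orders) and seat the resulting 6 units around the table: (5)! circular arrangements.
So 2 × (5)! = 2 × 120 = 240.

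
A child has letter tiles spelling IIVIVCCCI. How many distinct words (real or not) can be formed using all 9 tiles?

1260

IIVIVCCCI has 9 letters with C appearing 3 times, I appearing 4 times, and V appearing twice.
Dividing 9! = 362880 by 4!·3!·2! = 288 for the repeated letters gives 1260.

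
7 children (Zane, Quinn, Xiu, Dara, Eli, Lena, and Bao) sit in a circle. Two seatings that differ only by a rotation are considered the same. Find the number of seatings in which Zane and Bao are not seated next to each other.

All circular seatings of 7 people number (6)! = 720.
Those with Zane next to Bao: fuse the pair into one unit and seat 6 units around a circle — 2·(5)! = 240.
Subtracting, 720 − 240 = 480.

480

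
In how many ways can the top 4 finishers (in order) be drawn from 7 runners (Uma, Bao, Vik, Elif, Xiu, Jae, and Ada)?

840

This is an ordered selection of 4 from 7: P(7,4).
That gives 7 × 6 × 5 × 4 = 840.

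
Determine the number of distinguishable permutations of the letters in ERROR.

20

ERROR has 5 letters with R appearing 3 times.
So there are 5! / (3!) = 20 distinguishable arrangements.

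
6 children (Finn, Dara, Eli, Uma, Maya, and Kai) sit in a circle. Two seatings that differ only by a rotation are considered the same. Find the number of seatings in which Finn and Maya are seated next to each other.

Glue Finn and Maya into a block (2 internal orders). Seating 5 units around a circle gives (4)! arrangements.
So 2 × (4)! = 2 × 24 = 48.

48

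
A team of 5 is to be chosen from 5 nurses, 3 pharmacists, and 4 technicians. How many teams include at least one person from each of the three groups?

Unrestricted: C(12,5) = 792 ways to pick any 5 of the 12.
Selections missing a whole group: no nurses → C(7,5) = 21; no pharmacists → C(9,5) = 126; no technicians → C(8,5) = 56.
Add back selections omitting two groups (i.e. drawn from a single group): C(5,5) + C(3,5) + C(4,5) = 1.
By inclusion–exclusion: 792 − 203 + 1 = 590.

590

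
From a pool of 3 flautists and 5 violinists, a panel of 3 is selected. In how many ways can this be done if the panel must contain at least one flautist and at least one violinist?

Unrestricted: C(8,3) = 56 ways to pick any 3 of the 8.
Selections missing a whole group: no flautists → C(5,3) = 10; no violinists → C(3,3) = 1.
Both groups omitted at once is impossible, so 56 − 11 = 45.

45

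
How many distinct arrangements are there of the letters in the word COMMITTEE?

45360

COMMITTEE has 9 letters with E appearing twice, M appearing twice, and T appearing twice.
The number of distinct arrangements is 9!/(2!·2!·2!) = 362880/8 = 45360.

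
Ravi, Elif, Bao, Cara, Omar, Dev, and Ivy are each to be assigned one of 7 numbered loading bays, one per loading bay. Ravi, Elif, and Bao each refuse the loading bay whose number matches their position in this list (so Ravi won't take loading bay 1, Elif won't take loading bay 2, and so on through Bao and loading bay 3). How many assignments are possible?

Let Aᵢ (for i ∈ {1, 2, 3}) be the placements that put person i in their forbidden loading bay. Any j of these fix j positions, leaving (7−j)! ways to fill the rest, and there are C(3,j) ways to pick which j.
By inclusion–exclusion, the number of valid placements is Σ_{j=0}^{3} (−1)^j C(3,j)·(7−j)!.
Computing: 5040 − 2160 + 360 − 24 = 3216.

3216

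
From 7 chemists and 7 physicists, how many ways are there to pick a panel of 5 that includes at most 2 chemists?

1001

Split by how many chemists are chosen (0 through 2).
Sum: C(7,0)·C(7,5) + C(7,1)·C(7,4) + C(7,2)·C(7,3) = 21 + 245 + 735 = 1001.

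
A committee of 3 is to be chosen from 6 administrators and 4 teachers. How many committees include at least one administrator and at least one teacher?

96

Unrestricted: C(10,3) = 120 ways to pick any 3 of the 10.
Selections missing a whole group: no administrators → C(4,3) = 4; no teachers → C(6,3) = 20.
Both groups omitted at once is impossible, so 120 − 24 = 96.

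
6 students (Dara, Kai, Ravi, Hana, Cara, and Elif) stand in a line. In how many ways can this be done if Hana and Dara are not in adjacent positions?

480

Of the 6! = 720 arrangements, those with Hana and Dara adjacent number 2 × 5! = 240 (treat the pair as a block with 2 internal orders).
So 720 − 240 = 480 arrangements keep them apart.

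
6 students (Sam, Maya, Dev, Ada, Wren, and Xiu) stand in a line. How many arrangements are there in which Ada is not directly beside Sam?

480

Of the 6! = 720 arrangements, those with Ada and Sam adjacent number 2 × 5! = 240 (treat the pair as a block with 2 internal orders).
So 720 − 240 = 480 arrangements keep them apart.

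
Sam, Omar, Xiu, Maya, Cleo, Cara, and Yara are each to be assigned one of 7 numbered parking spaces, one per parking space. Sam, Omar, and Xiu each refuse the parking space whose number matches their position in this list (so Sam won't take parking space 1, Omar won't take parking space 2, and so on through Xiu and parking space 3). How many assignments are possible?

Let Aᵢ (for i ∈ {1, 2, 3}) be the placements that put person i in their forbidden parking space. Any j of these fix j positions, leaving (7−j)! ways to fill the rest, and there are C(3,j) ways to pick which j.
By inclusion–exclusion, the number of valid placements is Σ_{j=0}^{3} (−1)^j C(3,j)·(7−j)!.
Computing: 5040 − 2160 + 360 − 24 = 3216.

3216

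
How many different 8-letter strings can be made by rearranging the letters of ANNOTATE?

5040

The 8 letters of ANNOTATE have repeats: A appearing twice, N appearing twice, and T appearing twice.
So there are 8! / (2!·2!·2!) = 5040 distinguishable arrangements.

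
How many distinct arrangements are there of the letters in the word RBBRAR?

The 6 letters of RBBRAR have repeats: B appearing twice and R appearing 3 times.
Dividing 6! = 720 by 3!·2! = 12 for the repeated letters gives 60.

60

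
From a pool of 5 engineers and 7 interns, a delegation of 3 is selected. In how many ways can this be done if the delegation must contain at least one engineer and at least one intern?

175

With no constraint there are C(12,3) = 220 possible selections.
Subtract selections that omit an entire group: no engineers → C(7,3) = 35; no interns → C(5,3) = 10.
Both groups omitted at once is impossible, so 220 − 45 = 175.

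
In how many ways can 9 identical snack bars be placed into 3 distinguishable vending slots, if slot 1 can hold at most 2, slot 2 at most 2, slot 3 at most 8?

Without the upper bounds there are C(11,2) = 55 ways to split 9 among 3 vending slots.
Subtract solutions that violate a single cap (substitute x_i' = x_i − (cap_i+1)): x_1 ≥ 3 gives C(8,2) = 28; x_2 ≥ 3 gives C(8,2) = 28; x_3 ≥ 9 gives C(2,2) = 1. Together 57.
Add back pairs where two caps are both exceeded: 10 + 0 + 0 = 10.
By inclusion–exclusion the count is 55 − 57 + 10 = 8.

8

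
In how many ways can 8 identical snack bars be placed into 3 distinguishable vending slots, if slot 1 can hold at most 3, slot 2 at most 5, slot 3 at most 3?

Without the upper bounds there are C(10,2) = 45 ways to split 8 among 3 vending slots.
Subtract solutions that violate a single cap (substitute x_i' = x_i − (cap_i+1)): x_1 ≥ 4 gives C(6,2) = 15; x_2 ≥ 6 gives C(4,2) = 6; x_3 ≥ 4 gives C(6,2) = 15. Together 36.
Add back pairs where two caps are both exceeded: 0 + 1 + 0 = 1.
By inclusion–exclusion the count is 45 − 36 + 1 = 10.

10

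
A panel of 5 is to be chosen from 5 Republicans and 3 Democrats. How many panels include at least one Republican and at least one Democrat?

55

Unrestricted: C(8,5) = 56 ways to pick any 5 of the 8.
Subtract selections that omit an entire group: no Republicans → C(3,5) = 0; no Democrats → C(5,5) = 1.
Both groups omitted at once is impossible, so 56 − 1 = 55.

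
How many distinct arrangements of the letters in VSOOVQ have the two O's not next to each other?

There are 6!/(2!·2!) = 180 arrangements of VSOOVQ in total.
Arrangements with the O's together: treat OO as one letter, giving (5)!/(2!) = 60.
Subtracting, 180 − 60 = 120 arrangements keep the O's apart.

120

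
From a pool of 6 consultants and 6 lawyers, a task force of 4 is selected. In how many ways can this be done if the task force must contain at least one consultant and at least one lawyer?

Unrestricted: C(12,4) = 495 ways to pick any 4 of the 12.
Subtract selections that omit an entire group: no consultants → C(6,4) = 15; no lawyers → C(6,4) = 15.
Both groups omitted at once is impossible, so 495 − 30 = 465.

465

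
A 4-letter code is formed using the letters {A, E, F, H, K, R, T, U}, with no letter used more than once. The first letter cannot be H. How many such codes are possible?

The first letter has 8−1 = 7 choices (anything except H).
The remaining 3 letters are filled from the other 7 symbols without repetition: 7 × 6 × 5 = 210.
Total: 7 × 210 = 1470.

1470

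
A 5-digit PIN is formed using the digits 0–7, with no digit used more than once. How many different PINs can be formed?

6720

With no repetition, fill the 5 digits in order: 8 choices, then 7, down to 4.
That product is 8 × 7 × 6 × 5 × 4 = 6720.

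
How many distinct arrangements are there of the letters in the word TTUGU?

TTUGU has 5 letters with T appearing twice and U appearing twice.
The number of distinct arrangements is 5!/(2!·2!) = 120/4 = 30.

30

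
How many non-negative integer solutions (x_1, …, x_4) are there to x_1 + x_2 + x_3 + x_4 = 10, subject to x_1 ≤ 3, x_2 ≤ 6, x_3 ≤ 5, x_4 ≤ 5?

114

Ignoring the caps, the number of non-negative solutions to x_1+…+x_4 = 10 is C(13,3) = 286.
Subtract solutions that violate a single cap (substitute x_i' = x_i − (cap_i+1)): x_1 ≥ 4 gives C(9,3) = 84; x_2 ≥ 7 gives C(6,3) = 20; x_3 ≥ 6 gives C(7,3) = 35; x_4 ≥ 6 gives C(7,3) = 35. Together 174.
Add back pairs where two caps are both exceeded: 0 + 1 + 1 + 0 + 0 + 0 = 2.
By inclusion–exclusion the count is 286 − 174 + 2 = 114.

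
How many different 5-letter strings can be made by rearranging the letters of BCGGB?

30

Letter multiplicities in BCGGB: B×2, C×1, G×2.
Dividing 5! = 120 by 2!·2! = 4 for the repeated letters gives 30.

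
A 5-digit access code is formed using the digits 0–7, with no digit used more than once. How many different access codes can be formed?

Choose and order 5 of the 8 symbols: the first digit has 8 options, the next 7, and so on down to 4.
8 × 7 × 6 × 5 × 4 = 6720.

6720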